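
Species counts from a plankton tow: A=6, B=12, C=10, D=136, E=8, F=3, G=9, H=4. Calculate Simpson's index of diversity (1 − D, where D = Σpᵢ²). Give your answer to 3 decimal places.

Total N = 6+12+10+136+8+3+9+4 = 188, so the proportions are 0.03191, 0.06383, 0.05319, 0.7234, 0.04255, 0.01596, 0.04787, 0.02128 (working shown to 5 dp, full precision carried).
D = 0.03191² + 0.06383² + 0.05319² + 0.7234² + 0.04255² + 0.01596² + 0.04787² + 0.02128² = 0.00102 + 0.00407 + 0.00283 + 0.52331 + 0.00181 + 0.00025 + 0.00229 + 0.00045 = 0.53605.
So 1 − D = 0.46395, i.e. 0.464 to 3 decimal places.

0.464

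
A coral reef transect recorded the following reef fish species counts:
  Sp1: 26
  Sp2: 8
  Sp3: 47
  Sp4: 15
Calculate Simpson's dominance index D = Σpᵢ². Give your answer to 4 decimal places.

Total N = 26+8+47+15 = 96, so the proportions are 0.270833, 0.083333, 0.489583, 0.15625 (working shown to 6 dp, full precision carried).
D = 0.270833² + 0.083333² + 0.489583² + 0.15625² = 0.073351 + 0.006944 + 0.239692 + 0.024414 = 0.344401.
To 4 decimal places, D = 0.3444.

0.3444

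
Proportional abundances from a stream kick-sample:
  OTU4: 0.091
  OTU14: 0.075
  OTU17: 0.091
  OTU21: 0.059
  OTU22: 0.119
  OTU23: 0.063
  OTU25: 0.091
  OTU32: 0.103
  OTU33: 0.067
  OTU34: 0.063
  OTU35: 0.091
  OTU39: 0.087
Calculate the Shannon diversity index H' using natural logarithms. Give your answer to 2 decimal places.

2.46

Each pᵢ ln pᵢ term (working shown to 4 dp, full precision carried): 0.091×(-2.3969)=-0.2181, 0.075×(-2.5903)=-0.1943, 0.091×(-2.3969)=-0.2181, 0.059×(-2.8302)=-0.1670, 0.119×(-2.1286)=-0.2533, 0.063×(-2.7646)=-0.1742, 0.091×(-2.3969)=-0.2181, 0.103×(-2.2730)=-0.2341, 0.067×(-2.7031)=-0.1811, 0.063×(-2.7646)=-0.1742, 0.091×(-2.3969)=-0.2181, 0.087×(-2.4418)=-0.2124.
Sum = -2.4630, so H' = 2.46.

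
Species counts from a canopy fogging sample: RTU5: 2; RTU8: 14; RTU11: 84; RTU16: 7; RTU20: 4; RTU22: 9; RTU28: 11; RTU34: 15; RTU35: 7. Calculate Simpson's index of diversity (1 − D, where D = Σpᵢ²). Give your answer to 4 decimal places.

Total N = 2+14+84+7+4+9+11+15+7 = 153, so the proportions are 0.013072, 0.091503, 0.54902, 0.045752, 0.026144, 0.058824, 0.071895, 0.098039, 0.045752 (working shown to 6 dp, full precision carried).
D = 0.013072² + 0.091503² + 0.54902² + 0.045752² + 0.026144² + 0.058824² + 0.071895² + 0.098039² + 0.045752² = 0.000171 + 0.008373 + 0.301423 + 0.002093 + 0.000683 + 0.003460 + 0.005169 + 0.009612 + 0.002093 = 0.333077.
So 1 − D = 0.666923, i.e. 0.6669 to 4 decimal places.

0.6669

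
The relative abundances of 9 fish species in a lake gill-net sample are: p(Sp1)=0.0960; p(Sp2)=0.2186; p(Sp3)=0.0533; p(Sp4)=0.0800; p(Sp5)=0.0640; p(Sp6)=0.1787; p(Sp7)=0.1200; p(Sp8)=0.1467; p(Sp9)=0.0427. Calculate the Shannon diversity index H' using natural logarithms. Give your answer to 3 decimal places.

2.070

Each pᵢ ln pᵢ term (working shown to 5 dp, full precision carried): 0.096×(-2.34341)=-0.22497, 0.2186×(-1.52051)=-0.33238, 0.0533×(-2.93182)=-0.15627, 0.08×(-2.52573)=-0.20206, 0.064×(-2.74887)=-0.17593, 0.1787×(-1.72205)=-0.30773, 0.12×(-2.12026)=-0.25443, 0.1467×(-1.91937)=-0.28157, 0.0427×(-3.15356)=-0.13466.
Sum = -2.06999, so H' = 2.070.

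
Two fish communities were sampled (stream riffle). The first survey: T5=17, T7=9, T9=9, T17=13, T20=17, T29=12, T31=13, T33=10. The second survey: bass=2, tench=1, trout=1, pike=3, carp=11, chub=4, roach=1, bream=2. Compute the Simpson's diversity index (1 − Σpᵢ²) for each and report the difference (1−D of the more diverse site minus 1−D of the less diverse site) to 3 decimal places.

The first survey: N=100, proportions 0.17, 0.09, 0.09, 0.13, 0.17, 0.12, 0.13, 0.1, giving 1−D = 0.86780 (working shown to 5 dp, full precision carried).
The second survey: N=25, proportions 0.08, 0.04, 0.04, 0.12, 0.44, 0.16, 0.04, 0.08, giving 1−D = 0.74880.
Difference = |0.86780 − 0.74880| = 0.11900, i.e. 0.119 to 3 decimal places.

0.119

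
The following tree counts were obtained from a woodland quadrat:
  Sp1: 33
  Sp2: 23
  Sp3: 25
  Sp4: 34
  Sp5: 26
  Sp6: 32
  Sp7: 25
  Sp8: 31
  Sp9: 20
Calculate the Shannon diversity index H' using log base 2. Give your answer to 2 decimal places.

3.15

Total N = 33+23+25+34+26+32+25+31+20 = 249, so the proportions are 0.1325, 0.0924, 0.1004, 0.1365, 0.1044, 0.1285, 0.1004, 0.1245, 0.0803 (working shown to 4 dp, full precision carried).
Each pᵢ log₂ pᵢ term: 0.1325×(-2.9156)=-0.3864, 0.0924×(-3.4364)=-0.3174, 0.1004×(-3.3161)=-0.3329, 0.1365×(-2.8725)=-0.3922, 0.1044×(-3.2596)=-0.3404, 0.1285×(-2.9600)=-0.3804, 0.1004×(-3.3161)=-0.3329, 0.1245×(-3.0058)=-0.3742, 0.0803×(-3.6381)=-0.2922.
Sum = -3.1491, so H' = 3.15.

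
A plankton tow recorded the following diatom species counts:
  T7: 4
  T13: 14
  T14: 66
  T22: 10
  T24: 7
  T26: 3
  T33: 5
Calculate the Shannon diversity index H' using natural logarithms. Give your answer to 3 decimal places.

Total N = 4+14+66+10+7+3+5 = 109, so the proportions are 0.0367, 0.12844, 0.6055, 0.09174, 0.06422, 0.02752, 0.04587 (working shown to 5 dp, full precision carried).
Each pᵢ ln pᵢ term: 0.0367×(-3.30505)=-0.12129, 0.12844×(-2.05229)=-0.26360, 0.6055×(-0.50169)=-0.30378, 0.09174×(-2.38876)=-0.21915, 0.06422×(-2.74544)=-0.17631, 0.02752×(-3.59274)=-0.09888, 0.04587×(-3.08191)=-0.14137.
Sum = -1.32438, so H' = 1.324.

1.324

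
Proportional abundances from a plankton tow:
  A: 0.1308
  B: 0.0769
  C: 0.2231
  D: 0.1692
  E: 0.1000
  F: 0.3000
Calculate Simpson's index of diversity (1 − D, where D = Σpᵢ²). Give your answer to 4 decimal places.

D = 0.1308² + 0.0769² + 0.2231² + 0.1692² + 0.1² + 0.3² = 0.017109 + 0.005914 + 0.049774 + 0.028629 + 0.010000 + 0.090000 = 0.201425 (working shown to 6 dp, full precision carried).
So 1 − D = 0.798575, i.e. 0.7986 to 4 decimal places.

0.7986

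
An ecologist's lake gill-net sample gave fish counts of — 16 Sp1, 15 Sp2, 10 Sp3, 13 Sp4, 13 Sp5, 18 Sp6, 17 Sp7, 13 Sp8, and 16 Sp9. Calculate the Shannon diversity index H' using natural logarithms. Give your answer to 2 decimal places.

2.18

Total N = 16+15+10+13+13+18+17+13+16 = 131, so the proportions are 0.1221, 0.1145, 0.0763, 0.0992, 0.0992, 0.1374, 0.1298, 0.0992, 0.1221 (working shown to 4 dp, full precision carried).
Each pᵢ ln pᵢ term: 0.1221×(-2.1026)=-0.2568, 0.1145×(-2.1671)=-0.2481, 0.0763×(-2.5726)=-0.1964, 0.0992×(-2.3102)=-0.2293, 0.0992×(-2.3102)=-0.2293, 0.1374×(-1.9848)=-0.2727, 0.1298×(-2.0420)=-0.2650, 0.0992×(-2.3102)=-0.2293, 0.1221×(-2.1026)=-0.2568.
Sum = -2.1836, so H' = 2.18.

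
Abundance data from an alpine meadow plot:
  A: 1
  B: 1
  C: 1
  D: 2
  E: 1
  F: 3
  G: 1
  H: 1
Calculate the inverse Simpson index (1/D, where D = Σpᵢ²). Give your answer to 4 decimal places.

Total N = 1+1+1+2+1+3+1+1 = 11, so the proportions are 0.09090909, 0.09090909, 0.09090909, 0.18181818, 0.09090909, 0.27272727, 0.09090909, 0.09090909 (working shown to 8 dp, full precision carried).
D = 0.09090909² + 0.09090909² + 0.09090909² + 0.18181818² + 0.09090909² + 0.27272727² + 0.09090909² + 0.09090909² = 0.00826446 + 0.00826446 + 0.00826446 + 0.03305785 + 0.00826446 + 0.07438017 + 0.00826446 + 0.00826446 = 0.15702479.
So 1/D = 6.368421, i.e. 6.3684 to 4 decimal places.

6.3684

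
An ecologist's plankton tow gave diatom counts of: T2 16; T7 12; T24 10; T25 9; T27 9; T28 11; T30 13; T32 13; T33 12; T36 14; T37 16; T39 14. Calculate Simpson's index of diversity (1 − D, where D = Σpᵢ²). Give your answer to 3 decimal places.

Total N = 16+12+10+9+9+11+13+13+12+14+16+14 = 149, so the proportions are 0.10738, 0.08054, 0.06711, 0.0604, 0.0604, 0.07383, 0.08725, 0.08725, 0.08054, 0.09396, 0.10738, 0.09396 (working shown to 5 dp, full precision carried).
D = 0.10738² + 0.08054² + 0.06711² + 0.0604² + 0.0604² + 0.07383² + 0.08725² + 0.08725² + 0.08054² + 0.09396² + 0.10738² + 0.09396² = 0.01153 + 0.00649 + 0.00450 + 0.00365 + 0.00365 + 0.00545 + 0.00761 + 0.00761 + 0.00649 + 0.00883 + 0.01153 + 0.00883 = 0.08617.
So 1 − D = 0.91383, i.e. 0.914 to 3 decimal places.

0.914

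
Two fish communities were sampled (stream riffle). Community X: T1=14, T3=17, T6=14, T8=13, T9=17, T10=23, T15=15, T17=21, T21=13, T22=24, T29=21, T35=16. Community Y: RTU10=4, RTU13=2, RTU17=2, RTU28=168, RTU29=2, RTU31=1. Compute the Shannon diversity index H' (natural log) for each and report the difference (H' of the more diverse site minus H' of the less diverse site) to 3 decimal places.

Community X: N=208, proportions 0.06731, 0.08173, 0.06731, 0.0625, 0.08173, 0.11058, 0.07212, 0.10096, 0.0625, 0.11538, 0.10096, 0.07692, giving H' = 2.46180 (working shown to 5 dp, full precision carried).
Community Y: N=179, proportions 0.02235, 0.01117, 0.01117, 0.93855, 0.01117, 0.00559, giving H' = 0.32409.
Difference = |2.46180 − 0.32409| = 2.13771, i.e. 2.138 to 3 decimal places.

2.138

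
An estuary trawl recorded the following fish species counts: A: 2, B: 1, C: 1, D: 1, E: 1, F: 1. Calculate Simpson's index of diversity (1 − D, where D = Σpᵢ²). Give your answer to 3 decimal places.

Total N = 2+1+1+1+1+1 = 7, so the proportions are 0.28571, 0.14286, 0.14286, 0.14286, 0.14286, 0.14286 (working shown to 5 dp, full precision carried).
D = 0.28571² + 0.14286² + 0.14286² + 0.14286² + 0.14286² + 0.14286² = 0.08163 + 0.02041 + 0.02041 + 0.02041 + 0.02041 + 0.02041 = 0.18367.
So 1 − D = 0.81633, i.e. 0.816 to 3 decimal places.

0.816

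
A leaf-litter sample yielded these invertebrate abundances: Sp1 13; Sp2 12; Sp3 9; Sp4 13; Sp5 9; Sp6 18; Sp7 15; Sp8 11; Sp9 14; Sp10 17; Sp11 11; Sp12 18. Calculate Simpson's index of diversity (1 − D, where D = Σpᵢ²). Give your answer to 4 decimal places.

Total N = 13+12+9+13+9+18+15+11+14+17+11+18 = 160, so the proportions are 0.08125, 0.075, 0.05625, 0.08125, 0.05625, 0.1125, 0.09375, 0.06875, 0.0875, 0.10625, 0.06875, 0.1125 (working shown to 6 dp, full precision carried).
D = 0.08125² + 0.075² + 0.05625² + 0.08125² + 0.05625² + 0.1125² + 0.09375² + 0.06875² + 0.0875² + 0.10625² + 0.06875² + 0.1125² = 0.006602 + 0.005625 + 0.003164 + 0.006602 + 0.003164 + 0.012656 + 0.008789 + 0.004727 + 0.007656 + 0.011289 + 0.004727 + 0.012656 = 0.087656.
So 1 − D = 0.912344, i.e. 0.9123 to 4 decimal places.

0.9123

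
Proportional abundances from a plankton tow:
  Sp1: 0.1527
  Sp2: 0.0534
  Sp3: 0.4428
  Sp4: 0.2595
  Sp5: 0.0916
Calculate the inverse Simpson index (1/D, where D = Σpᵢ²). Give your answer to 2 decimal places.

D = 0.1527² + 0.0534² + 0.4428² + 0.2595² + 0.0916² = 0.023317 + 0.002852 + 0.196072 + 0.067340 + 0.008391 = 0.297972 (working shown to 6 dp, full precision carried).
So 1/D = 3.3560, i.e. 3.36 to 2 decimal places.

3.36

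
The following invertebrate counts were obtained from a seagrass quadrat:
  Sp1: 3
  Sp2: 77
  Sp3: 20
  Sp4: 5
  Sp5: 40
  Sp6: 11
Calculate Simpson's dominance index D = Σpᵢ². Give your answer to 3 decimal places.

Total N = 3+77+20+5+40+11 = 156, so the proportions are 0.01923, 0.49359, 0.12821, 0.03205, 0.25641, 0.07051 (working shown to 5 dp, full precision carried).
D = 0.01923² + 0.49359² + 0.12821² + 0.03205² + 0.25641² + 0.07051² = 0.00037 + 0.24363 + 0.01644 + 0.00103 + 0.06575 + 0.00497 = 0.33218.
To 3 decimal places, D = 0.332.

0.332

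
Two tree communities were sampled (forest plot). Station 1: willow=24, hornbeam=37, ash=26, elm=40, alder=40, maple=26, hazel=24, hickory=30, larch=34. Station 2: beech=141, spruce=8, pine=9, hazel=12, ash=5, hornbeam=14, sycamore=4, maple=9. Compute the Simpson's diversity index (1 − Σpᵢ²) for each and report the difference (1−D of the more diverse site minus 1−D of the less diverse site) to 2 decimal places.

0.39

Station 1: N=281, proportions 0.0854, 0.1317, 0.0925, 0.1423, 0.1423, 0.0925, 0.0854, 0.1068, 0.121, giving 1−D = 0.8844 (working shown to 4 dp, full precision carried).
Station 2: N=202, proportions 0.698, 0.0396, 0.0446, 0.0594, 0.0248, 0.0693, 0.0198, 0.0446, giving 1−D = 0.4979.
Difference = |0.8844 − 0.4979| = 0.3865, i.e. 0.39 to 2 decimal places.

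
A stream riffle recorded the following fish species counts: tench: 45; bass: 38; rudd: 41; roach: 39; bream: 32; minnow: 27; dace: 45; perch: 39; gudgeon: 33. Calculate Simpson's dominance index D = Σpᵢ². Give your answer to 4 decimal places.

0.1136

Total N = 45+38+41+39+32+27+45+39+33 = 339, so the proportions are 0.132743, 0.112094, 0.120944, 0.115044, 0.094395, 0.079646, 0.132743, 0.115044, 0.097345 (working shown to 6 dp, full precision carried).
D = 0.132743² + 0.112094² + 0.120944² + 0.115044² + 0.094395² + 0.079646² + 0.132743² + 0.115044² + 0.097345² = 0.017621 + 0.012565 + 0.014627 + 0.013235 + 0.008910 + 0.006343 + 0.017621 + 0.013235 + 0.009476 = 0.113635.
To 4 decimal places, D = 0.1136.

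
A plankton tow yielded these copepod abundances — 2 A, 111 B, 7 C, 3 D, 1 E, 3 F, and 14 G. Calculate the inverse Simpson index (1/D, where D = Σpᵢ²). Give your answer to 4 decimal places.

1.5792

Total N = 2+111+7+3+1+3+14 = 141, so the proportions are 0.0141844, 0.787234, 0.0496454, 0.0212766, 0.0070922, 0.0212766, 0.0992908 (working shown to 7 dp, full precision carried).
D = 0.0141844² + 0.787234² + 0.0496454² + 0.0212766² + 0.0070922² + 0.0212766² + 0.0992908² = 0.0002012 + 0.6197374 + 0.0024647 + 0.0004527 + 0.0000503 + 0.0004527 + 0.0098587 = 0.6332176.
So 1/D = 1.579236, i.e. 1.5792 to 4 decimal places.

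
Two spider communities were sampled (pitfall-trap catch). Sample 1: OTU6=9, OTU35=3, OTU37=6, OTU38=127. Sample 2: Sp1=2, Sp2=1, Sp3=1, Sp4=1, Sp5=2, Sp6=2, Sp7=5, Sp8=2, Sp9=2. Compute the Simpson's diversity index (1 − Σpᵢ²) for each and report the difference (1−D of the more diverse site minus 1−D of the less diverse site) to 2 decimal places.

Sample 1: N=145, proportions 0.06207, 0.02069, 0.04138, 0.87586, giving 1−D = 0.22687 (working shown to 5 dp, full precision carried).
Sample 2: N=18, proportions 0.11111, 0.05556, 0.05556, 0.05556, 0.11111, 0.11111, 0.27778, 0.11111, 0.11111, giving 1−D = 0.85185.
Difference = |0.22687 − 0.85185| = 0.62498, i.e. 0.62 to 2 decimal places.

0.62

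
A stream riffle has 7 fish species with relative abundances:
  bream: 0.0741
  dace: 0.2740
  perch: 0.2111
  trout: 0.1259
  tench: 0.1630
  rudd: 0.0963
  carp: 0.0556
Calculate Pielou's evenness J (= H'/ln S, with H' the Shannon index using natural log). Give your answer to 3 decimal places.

H' = −Σ pᵢ ln pᵢ = −((-0.19283) + (-0.35473) + (-0.32835) + (-0.26090) + (-0.29568) + (-0.22537) + (-0.16066)) = 1.81852 (working shown to 5 dp, full precision carried).
With S = 7 species, ln S = 1.94591, so J = 1.81852/1.94591 = 0.93454, i.e. 0.935 to 3 decimal places.

0.935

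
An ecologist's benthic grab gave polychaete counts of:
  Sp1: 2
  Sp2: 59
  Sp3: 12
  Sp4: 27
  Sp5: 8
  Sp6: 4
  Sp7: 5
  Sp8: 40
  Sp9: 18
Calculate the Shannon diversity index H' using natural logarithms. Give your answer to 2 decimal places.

1.79

Total N = 2+59+12+27+8+4+5+40+18 = 175, so the proportions are 0.0114, 0.3371, 0.0686, 0.1543, 0.0457, 0.0229, 0.0286, 0.2286, 0.1029 (working shown to 4 dp, full precision carried).
Each pᵢ ln pᵢ term: 0.0114×(-4.4716)=-0.0511, 0.3371×(-1.0872)=-0.3666, 0.0686×(-2.6799)=-0.1838, 0.1543×(-1.8689)=-0.2884, 0.0457×(-3.0853)=-0.1410, 0.0229×(-3.7785)=-0.0864, 0.0286×(-3.5553)=-0.1016, 0.2286×(-1.4759)=-0.3374, 0.1029×(-2.2744)=-0.2339.
Sum = -1.7901, so H' = 1.79.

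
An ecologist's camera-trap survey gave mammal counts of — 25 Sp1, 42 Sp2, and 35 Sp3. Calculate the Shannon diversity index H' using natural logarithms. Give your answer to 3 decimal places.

Total N = 25+42+35 = 102, so the proportions are 0.2451, 0.41176, 0.34314 (working shown to 5 dp, full precision carried).
Each pᵢ ln pᵢ term: 0.2451×(-1.40610)=-0.34463, 0.41176×(-0.88730)=-0.36536, 0.34314×(-1.06962)=-0.36703.
Sum = -1.07702, so H' = 1.077.

1.077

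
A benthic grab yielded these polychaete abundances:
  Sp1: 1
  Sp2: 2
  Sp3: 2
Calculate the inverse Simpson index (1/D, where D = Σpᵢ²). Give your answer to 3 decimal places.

2.778

Total N = 1+2+2 = 5, so the proportions are 0.2, 0.4, 0.4 (working shown to 6 dp, full precision carried).
D = 0.2² + 0.4² + 0.4² = 0.040000 + 0.160000 + 0.160000 = 0.360000.
So 1/D = 2.77778, i.e. 2.778 to 3 decimal places.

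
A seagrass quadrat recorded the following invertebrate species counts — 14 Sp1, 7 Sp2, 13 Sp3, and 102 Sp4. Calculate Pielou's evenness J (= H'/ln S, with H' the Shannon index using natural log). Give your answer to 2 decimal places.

0.60

Total N = 14+7+13+102 = 136, so the proportions are 0.1029, 0.0515, 0.0956, 0.75 (working shown to 4 dp, full precision carried).
H' = −Σ pᵢ ln pᵢ = −((-0.2340) + (-0.1527) + (-0.2244) + (-0.2158)) = 0.8269.
With S = 4 species, ln S = 1.3863, so J = 0.8269/1.3863 = 0.5965, i.e. 0.60 to 2 decimal places.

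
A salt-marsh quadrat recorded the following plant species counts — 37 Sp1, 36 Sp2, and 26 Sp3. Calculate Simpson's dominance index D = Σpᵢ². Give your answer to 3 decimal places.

0.341

Total N = 37+36+26 = 99, so the proportions are 0.37374, 0.36364, 0.26263 (working shown to 5 dp, full precision carried).
D = 0.37374² + 0.36364² + 0.26263² = 0.13968 + 0.13223 + 0.06897 = 0.34088.
To 3 decimal places, D = 0.341.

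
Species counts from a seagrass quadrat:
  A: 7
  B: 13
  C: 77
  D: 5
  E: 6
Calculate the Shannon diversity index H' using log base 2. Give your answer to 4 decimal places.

Total N = 7+13+77+5+6 = 108, so the proportions are 0.064815, 0.12037, 0.712963, 0.046296, 0.055556 (working shown to 6 dp, full precision carried).
Each pᵢ log₂ pᵢ term: 0.064815×(-3.947533)=-0.255859, 0.12037×(-3.054448)=-0.367665, 0.712963×(-0.488101)=-0.347998, 0.046296×(-4.432959)=-0.205230, 0.055556×(-4.169925)=-0.231663.
Sum = -1.408414, so H' = 1.4084.

1.4084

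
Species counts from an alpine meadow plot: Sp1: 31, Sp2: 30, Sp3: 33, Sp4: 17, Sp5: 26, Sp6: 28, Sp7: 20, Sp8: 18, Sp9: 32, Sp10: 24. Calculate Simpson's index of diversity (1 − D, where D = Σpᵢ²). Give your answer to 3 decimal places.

Total N = 31+30+33+17+26+28+20+18+32+24 = 259, so the proportions are 0.11969, 0.11583, 0.12741, 0.06564, 0.10039, 0.10811, 0.07722, 0.0695, 0.12355, 0.09266 (working shown to 5 dp, full precision carried).
D = 0.11969² + 0.11583² + 0.12741² + 0.06564² + 0.10039² + 0.10811² + 0.07722² + 0.0695² + 0.12355² + 0.09266² = 0.01433 + 0.01342 + 0.01623 + 0.00431 + 0.01008 + 0.01169 + 0.00596 + 0.00483 + 0.01527 + 0.00859 = 0.10469.
So 1 − D = 0.89531, i.e. 0.895 to 3 decimal places.

0.895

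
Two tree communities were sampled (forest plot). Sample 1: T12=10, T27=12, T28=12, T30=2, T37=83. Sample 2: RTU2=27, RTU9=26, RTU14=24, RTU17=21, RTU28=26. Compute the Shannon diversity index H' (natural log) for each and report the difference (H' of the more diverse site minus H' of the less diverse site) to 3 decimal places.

Sample 1: N=119, proportions 0.08403, 0.10084, 0.10084, 0.01681, 0.69748, giving H' = 0.99077 (working shown to 5 dp, full precision carried).
Sample 2: N=124, proportions 0.21774, 0.20968, 0.19355, 0.16935, 0.20968, giving H' = 1.60563.
Difference = |0.99077 − 1.60563| = 0.61486, i.e. 0.615 to 3 decimal places.

0.615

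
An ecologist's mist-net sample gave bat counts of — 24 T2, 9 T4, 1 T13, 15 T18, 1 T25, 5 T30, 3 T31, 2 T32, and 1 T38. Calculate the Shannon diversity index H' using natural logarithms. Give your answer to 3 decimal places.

1.662

Total N = 24+9+1+15+1+5+3+2+1 = 61, so the proportions are 0.39344, 0.14754, 0.01639, 0.2459, 0.01639, 0.08197, 0.04918, 0.03279, 0.01639 (working shown to 5 dp, full precision carried).
Each pᵢ ln pᵢ term: 0.39344×(-0.93282)=-0.36701, 0.14754×(-1.91365)=-0.28234, 0.01639×(-4.11087)=-0.06739, 0.2459×(-1.40282)=-0.34496, 0.01639×(-4.11087)=-0.06739, 0.08197×(-2.50144)=-0.20504, 0.04918×(-3.01226)=-0.14814, 0.03279×(-3.41773)=-0.11206, 0.01639×(-4.11087)=-0.06739.
Sum = -1.66172, so H' = 1.662.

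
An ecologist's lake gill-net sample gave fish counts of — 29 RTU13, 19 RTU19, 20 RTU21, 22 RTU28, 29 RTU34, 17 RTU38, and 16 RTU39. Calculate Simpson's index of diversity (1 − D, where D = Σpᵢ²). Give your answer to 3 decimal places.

Total N = 29+19+20+22+29+17+16 = 152, so the proportions are 0.19079, 0.125, 0.13158, 0.14474, 0.19079, 0.11184, 0.10526 (working shown to 5 dp, full precision carried).
D = 0.19079² + 0.125² + 0.13158² + 0.14474² + 0.19079² + 0.11184² + 0.10526² = 0.03640 + 0.01562 + 0.01731 + 0.02095 + 0.03640 + 0.01251 + 0.01108 = 0.15028.
So 1 − D = 0.84972, i.e. 0.850 to 3 decimal places.

0.850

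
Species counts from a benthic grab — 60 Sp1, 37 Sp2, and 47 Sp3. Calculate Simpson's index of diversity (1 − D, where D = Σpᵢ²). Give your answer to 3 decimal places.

Total N = 60+37+47 = 144, so the proportions are 0.41667, 0.25694, 0.32639 (working shown to 5 dp, full precision carried).
D = 0.41667² + 0.25694² + 0.32639² = 0.17361 + 0.06602 + 0.10653 = 0.34616.
So 1 − D = 0.65384, i.e. 0.654 to 3 decimal places.

0.654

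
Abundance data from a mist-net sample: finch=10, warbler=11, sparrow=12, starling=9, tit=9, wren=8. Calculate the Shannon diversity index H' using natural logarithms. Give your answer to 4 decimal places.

1.7825

Total N = 10+11+12+9+9+8 = 59, so the proportions are 0.169492, 0.186441, 0.20339, 0.152542, 0.152542, 0.135593 (working shown to 6 dp, full precision carried).
Each pᵢ ln pᵢ term: 0.169492×(-1.774952)=-0.300839, 0.186441×(-1.679642)=-0.313154, 0.20339×(-1.592631)=-0.323925, 0.152542×(-1.880313)=-0.286827, 0.152542×(-1.880313)=-0.286827, 0.135593×(-1.998096)=-0.270928.
Sum = -1.782501, so H' = 1.7825.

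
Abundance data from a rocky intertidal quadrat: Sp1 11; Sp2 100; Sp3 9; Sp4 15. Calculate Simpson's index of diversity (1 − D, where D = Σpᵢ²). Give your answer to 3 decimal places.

Total N = 11+100+9+15 = 135, so the proportions are 0.08148, 0.74074, 0.06667, 0.11111 (working shown to 5 dp, full precision carried).
D = 0.08148² + 0.74074² + 0.06667² + 0.11111² = 0.00664 + 0.54870 + 0.00444 + 0.01235 = 0.57213.
So 1 − D = 0.42787, i.e. 0.428 to 3 decimal places.

0.428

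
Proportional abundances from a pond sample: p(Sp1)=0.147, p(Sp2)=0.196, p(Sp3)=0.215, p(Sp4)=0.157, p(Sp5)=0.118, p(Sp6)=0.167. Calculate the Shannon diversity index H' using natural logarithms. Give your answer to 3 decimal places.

Each pᵢ ln pᵢ term (working shown to 5 dp, full precision carried): 0.147×(-1.91732)=-0.28185, 0.196×(-1.62964)=-0.31941, 0.215×(-1.53712)=-0.33048, 0.157×(-1.85151)=-0.29069, 0.118×(-2.13707)=-0.25217, 0.167×(-1.78976)=-0.29889.
Sum = -1.77349, so H' = 1.773.

1.773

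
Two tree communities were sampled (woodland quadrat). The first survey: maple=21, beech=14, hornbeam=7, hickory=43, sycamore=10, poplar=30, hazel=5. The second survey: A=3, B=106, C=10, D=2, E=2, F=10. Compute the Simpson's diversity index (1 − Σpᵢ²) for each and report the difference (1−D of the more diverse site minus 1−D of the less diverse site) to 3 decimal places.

The first survey: N=130, proportions 0.16154, 0.10769, 0.05385, 0.33077, 0.07692, 0.23077, 0.03846, giving 1−D = 0.78935 (working shown to 5 dp, full precision carried).
The second survey: N=133, proportions 0.02256, 0.79699, 0.07519, 0.01504, 0.01504, 0.07519, giving 1−D = 0.35254.
Difference = |0.78935 − 0.35254| = 0.43681, i.e. 0.437 to 3 decimal places.

0.437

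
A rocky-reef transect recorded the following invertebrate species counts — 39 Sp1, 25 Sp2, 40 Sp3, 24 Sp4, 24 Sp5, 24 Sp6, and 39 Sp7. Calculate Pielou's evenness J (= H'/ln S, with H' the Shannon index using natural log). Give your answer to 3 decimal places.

0.985

Total N = 39+25+40+24+24+24+39 = 215, so the proportions are 0.1814, 0.11628, 0.18605, 0.11163, 0.11163, 0.11163, 0.1814 (working shown to 5 dp, full precision carried).
H' = −Σ pᵢ ln pᵢ = −((-0.30966) + (-0.25020) + (-0.31289) + (-0.24475) + (-0.24475) + (-0.24475) + (-0.30966)) = 1.91666.
With S = 7 species, ln S = 1.94591, so J = 1.91666/1.94591 = 0.98497, i.e. 0.985 to 3 decimal places.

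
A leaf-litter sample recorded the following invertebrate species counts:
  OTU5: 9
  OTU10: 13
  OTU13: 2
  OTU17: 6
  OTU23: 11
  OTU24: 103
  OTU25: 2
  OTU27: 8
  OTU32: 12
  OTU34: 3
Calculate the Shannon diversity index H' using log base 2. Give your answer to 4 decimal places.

2.1069

Total N = 9+13+2+6+11+103+2+8+12+3 = 169, so the proportions are 0.053254, 0.076923, 0.011834, 0.035503, 0.065089, 0.609467, 0.011834, 0.047337, 0.071006, 0.017751 (working shown to 6 dp, full precision carried).
Each pᵢ log₂ pᵢ term: 0.053254×(-4.230954)=-0.225317, 0.076923×(-3.700440)=-0.284649, 0.011834×(-6.400879)=-0.075750, 0.035503×(-4.815917)=-0.170979, 0.065089×(-3.941448)=-0.256544, 0.609467×(-0.714379)=-0.435391, 0.011834×(-6.400879)=-0.075750, 0.047337×(-4.400879)=-0.208326, 0.071006×(-3.815917)=-0.270953, 0.017751×(-5.815917)=-0.103241.
Sum = -2.106900, so H' = 2.1069.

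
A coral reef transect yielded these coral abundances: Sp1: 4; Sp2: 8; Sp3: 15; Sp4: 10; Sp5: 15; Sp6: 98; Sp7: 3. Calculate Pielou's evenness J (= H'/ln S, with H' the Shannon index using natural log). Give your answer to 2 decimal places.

0.64

Total N = 4+8+15+10+15+98+3 = 153, so the proportions are 0.0261, 0.0523, 0.098, 0.0654, 0.098, 0.6405, 0.0196 (working shown to 4 dp, full precision carried).
H' = −Σ pᵢ ln pᵢ = −((-0.0953) + (-0.1543) + (-0.2277) + (-0.1783) + (-0.2277) + (-0.2853) + (-0.0771)) = 1.2457.
With S = 7 species, ln S = 1.9459, so J = 1.2457/1.9459 = 0.6401, i.e. 0.64 to 2 decimal places.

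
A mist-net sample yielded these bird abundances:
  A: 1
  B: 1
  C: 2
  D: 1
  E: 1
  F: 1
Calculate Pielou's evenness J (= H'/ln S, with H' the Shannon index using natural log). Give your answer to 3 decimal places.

0.976

Total N = 1+1+2+1+1+1 = 7, so the proportions are 0.14286, 0.14286, 0.28571, 0.14286, 0.14286, 0.14286 (working shown to 5 dp, full precision carried).
H' = −Σ pᵢ ln pᵢ = −((-0.27799) + (-0.27799) + (-0.35793) + (-0.27799) + (-0.27799) + (-0.27799)) = 1.74787.
With S = 6 species, ln S = 1.79176, so J = 1.74787/1.79176 = 0.97550, i.e. 0.976 to 3 decimal places.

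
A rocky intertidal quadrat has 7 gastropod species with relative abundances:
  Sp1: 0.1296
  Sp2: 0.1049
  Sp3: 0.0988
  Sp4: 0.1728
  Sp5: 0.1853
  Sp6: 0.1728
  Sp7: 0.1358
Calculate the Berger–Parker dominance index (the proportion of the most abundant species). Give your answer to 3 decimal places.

0.185

The largest proportion is 0.1853, i.e. d = 0.185 to 3 decimal places.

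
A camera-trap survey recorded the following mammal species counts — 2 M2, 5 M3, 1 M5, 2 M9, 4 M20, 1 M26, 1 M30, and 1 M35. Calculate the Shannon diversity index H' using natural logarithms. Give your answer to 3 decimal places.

1.871

Total N = 2+5+1+2+4+1+1+1 = 17, so the proportions are 0.11765, 0.29412, 0.05882, 0.11765, 0.23529, 0.05882, 0.05882, 0.05882 (working shown to 5 dp, full precision carried).
Each pᵢ ln pᵢ term: 0.11765×(-2.14007)=-0.25177, 0.29412×(-1.22378)=-0.35993, 0.05882×(-2.83321)=-0.16666, 0.11765×(-2.14007)=-0.25177, 0.23529×(-1.44692)=-0.34045, 0.05882×(-2.83321)=-0.16666, 0.05882×(-2.83321)=-0.16666, 0.05882×(-2.83321)=-0.16666.
Sum = -1.87057, so H' = 1.871.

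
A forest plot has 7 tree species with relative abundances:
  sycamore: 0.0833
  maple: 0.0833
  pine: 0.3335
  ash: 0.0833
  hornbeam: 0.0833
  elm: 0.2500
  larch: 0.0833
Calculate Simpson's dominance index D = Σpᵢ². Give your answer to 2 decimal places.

D = 0.0833² + 0.0833² + 0.3335² + 0.0833² + 0.0833² + 0.25² + 0.0833² = 0.0069 + 0.0069 + 0.1112 + 0.0069 + 0.0069 + 0.0625 + 0.0069 = 0.2084 (working shown to 4 dp, full precision carried).
To 2 decimal places, D = 0.21.

0.21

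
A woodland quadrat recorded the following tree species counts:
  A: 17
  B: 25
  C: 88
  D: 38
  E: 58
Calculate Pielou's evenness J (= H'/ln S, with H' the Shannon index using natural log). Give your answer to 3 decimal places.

0.904

Total N = 17+25+88+38+58 = 226, so the proportions are 0.07522, 0.11062, 0.38938, 0.16814, 0.25664 (working shown to 5 dp, full precision carried).
H' = −Σ pᵢ ln pᵢ = −((-0.19462) + (-0.24355) + (-0.36726) + (-0.29979) + (-0.34905)) = 1.45427.
With S = 5 species, ln S = 1.60944, so J = 1.45427/1.60944 = 0.90359, i.e. 0.904 to 3 decimal places.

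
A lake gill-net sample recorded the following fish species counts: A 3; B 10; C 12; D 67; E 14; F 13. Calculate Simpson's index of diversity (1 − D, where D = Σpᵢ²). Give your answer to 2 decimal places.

0.64

Total N = 3+10+12+67+14+13 = 119, so the proportions are 0.0252, 0.084, 0.1008, 0.563, 0.1176, 0.1092 (working shown to 4 dp, full precision carried).
D = 0.0252² + 0.084² + 0.1008² + 0.563² + 0.1176² + 0.1092² = 0.0006 + 0.0071 + 0.0102 + 0.3170 + 0.0138 + 0.0119 = 0.3606.
So 1 − D = 0.6394, i.e. 0.64 to 2 decimal places.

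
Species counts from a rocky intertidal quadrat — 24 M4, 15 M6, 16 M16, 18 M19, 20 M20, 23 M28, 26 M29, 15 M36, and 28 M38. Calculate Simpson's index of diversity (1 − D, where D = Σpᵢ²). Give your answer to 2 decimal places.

0.88

Total N = 24+15+16+18+20+23+26+15+28 = 185, so the proportions are 0.1297, 0.0811, 0.0865, 0.0973, 0.1081, 0.1243, 0.1405, 0.0811, 0.1514 (working shown to 4 dp, full precision carried).
D = 0.1297² + 0.0811² + 0.0865² + 0.0973² + 0.1081² + 0.1243² + 0.1405² + 0.0811² + 0.1514² = 0.0168 + 0.0066 + 0.0075 + 0.0095 + 0.0117 + 0.0155 + 0.0198 + 0.0066 + 0.0229 = 0.1167.
So 1 − D = 0.8833, i.e. 0.88 to 2 decimal places.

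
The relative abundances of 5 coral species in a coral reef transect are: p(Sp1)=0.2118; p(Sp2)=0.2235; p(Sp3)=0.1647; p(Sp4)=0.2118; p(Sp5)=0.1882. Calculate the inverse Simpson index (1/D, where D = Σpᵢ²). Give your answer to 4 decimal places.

4.9452

D = 0.2118² + 0.2235² + 0.1647² + 0.2118² + 0.1882² = 0.04485924 + 0.04995225 + 0.02712609 + 0.04485924 + 0.03541924 = 0.20221606 (working shown to 8 dp, full precision carried).
So 1/D = 4.945206, i.e. 4.9452 to 4 decimal places.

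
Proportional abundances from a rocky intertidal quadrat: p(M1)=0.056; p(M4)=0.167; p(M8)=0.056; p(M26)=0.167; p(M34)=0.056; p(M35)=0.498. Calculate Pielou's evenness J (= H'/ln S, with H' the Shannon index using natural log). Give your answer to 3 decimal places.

H' = −Σ pᵢ ln pᵢ = −((-0.16141) + (-0.29889) + (-0.16141) + (-0.29889) + (-0.16141) + (-0.34718)) = 1.42921 (working shown to 5 dp, full precision carried).
With S = 6 species, ln S = 1.79176, so J = 1.42921/1.79176 = 0.79766, i.e. 0.798 to 3 decimal places.

0.798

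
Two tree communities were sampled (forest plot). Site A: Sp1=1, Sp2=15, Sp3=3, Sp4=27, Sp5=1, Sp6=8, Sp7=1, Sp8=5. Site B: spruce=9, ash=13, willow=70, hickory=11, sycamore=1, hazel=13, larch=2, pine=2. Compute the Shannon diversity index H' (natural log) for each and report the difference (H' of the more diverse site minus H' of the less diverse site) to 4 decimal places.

0.1450

Site A: N=61, proportions 0.016393, 0.245902, 0.04918, 0.442623, 0.016393, 0.131148, 0.016393, 0.081967, giving H' = 1.527482 (working shown to 6 dp, full precision carried).
Site B: N=121, proportions 0.07438, 0.107438, 0.578512, 0.090909, 0.008264, 0.107438, 0.016529, 0.016529, giving H' = 1.382503.
Difference = |1.527482 − 1.382503| = 0.144979, i.e. 0.1450 to 4 decimal places.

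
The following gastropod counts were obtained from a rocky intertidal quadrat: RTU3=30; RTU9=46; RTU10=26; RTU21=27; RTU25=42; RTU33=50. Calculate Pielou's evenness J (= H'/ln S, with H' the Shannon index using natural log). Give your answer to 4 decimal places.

0.9813

Total N = 30+46+26+27+42+50 = 221, so the proportions are 0.135747, 0.208145, 0.117647, 0.122172, 0.190045, 0.226244 (working shown to 6 dp, full precision carried).
H' = −Σ pᵢ ln pᵢ = −((-0.271081) + (-0.326688) + (-0.251772) + (-0.256845) + (-0.315569) + (-0.336231)) = 1.758186.
With S = 6 species, ln S = 1.791759, so J = 1.758186/1.791759 = 0.981262, i.e. 0.9813 to 4 decimal places.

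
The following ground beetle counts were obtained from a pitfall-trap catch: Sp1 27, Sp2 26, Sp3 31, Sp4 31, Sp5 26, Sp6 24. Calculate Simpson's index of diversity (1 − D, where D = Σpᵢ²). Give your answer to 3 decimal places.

0.832

Total N = 27+26+31+31+26+24 = 165, so the proportions are 0.16364, 0.15758, 0.18788, 0.18788, 0.15758, 0.14545 (working shown to 5 dp, full precision carried).
D = 0.16364² + 0.15758² + 0.18788² + 0.18788² + 0.15758² + 0.14545² = 0.02678 + 0.02483 + 0.03530 + 0.03530 + 0.02483 + 0.02116 = 0.16819.
So 1 − D = 0.83181, i.e. 0.832 to 3 decimal places.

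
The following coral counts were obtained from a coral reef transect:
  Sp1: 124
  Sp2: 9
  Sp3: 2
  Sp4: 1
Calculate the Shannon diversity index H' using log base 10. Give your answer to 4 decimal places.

0.1573

Total N = 124+9+2+1 = 136, so the proportions are 0.911765, 0.066176, 0.014706, 0.007353 (working shown to 6 dp, full precision carried).
Each pᵢ log₁₀ pᵢ term: 0.911765×(-0.040117)=-0.036577, 0.066176×(-1.179296)=-0.078042, 0.014706×(-1.832509)=-0.026949, 0.007353×(-2.133539)=-0.015688.
Sum = -0.157256, so H' = 0.1573.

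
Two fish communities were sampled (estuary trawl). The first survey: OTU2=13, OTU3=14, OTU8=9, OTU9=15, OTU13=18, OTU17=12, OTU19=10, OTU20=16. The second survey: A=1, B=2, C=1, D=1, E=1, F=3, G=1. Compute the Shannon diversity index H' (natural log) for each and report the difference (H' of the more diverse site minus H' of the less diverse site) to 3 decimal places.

The first survey: N=107, proportions 0.121495, 0.130841, 0.084112, 0.140187, 0.168224, 0.11215, 0.093458, 0.149533, giving H' = 2.056756 (working shown to 6 dp, full precision carried).
The second survey: N=10, proportions 0.1, 0.2, 0.1, 0.1, 0.1, 0.3, 0.1, giving H' = 1.834372.
Difference = |2.056756 − 1.834372| = 0.222384, i.e. 0.222 to 3 decimal places.

0.222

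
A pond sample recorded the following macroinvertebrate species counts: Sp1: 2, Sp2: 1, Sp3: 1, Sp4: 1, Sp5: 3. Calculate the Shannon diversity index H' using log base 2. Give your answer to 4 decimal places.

2.1556

Total N = 2+1+1+1+3 = 8, so the proportions are 0.25, 0.125, 0.125, 0.125, 0.375 (working shown to 6 dp, full precision carried).
Each pᵢ log₂ pᵢ term: 0.25×(-2.000000)=-0.500000, 0.125×(-3.000000)=-0.375000, 0.125×(-3.000000)=-0.375000, 0.125×(-3.000000)=-0.375000, 0.375×(-1.415037)=-0.530639.
Sum = -2.155639, so H' = 2.1556.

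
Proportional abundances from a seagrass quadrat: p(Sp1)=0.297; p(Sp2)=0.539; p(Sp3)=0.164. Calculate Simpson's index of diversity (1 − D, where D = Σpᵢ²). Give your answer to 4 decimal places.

D = 0.297² + 0.539² + 0.164² = 0.088209 + 0.290521 + 0.026896 = 0.405626 (working shown to 6 dp, full precision carried).
So 1 − D = 0.594374, i.e. 0.5944 to 4 decimal places.

0.5944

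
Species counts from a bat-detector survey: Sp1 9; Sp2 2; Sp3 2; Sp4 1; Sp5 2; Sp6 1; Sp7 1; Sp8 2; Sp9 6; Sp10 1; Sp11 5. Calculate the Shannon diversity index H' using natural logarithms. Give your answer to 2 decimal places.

2.09

Total N = 9+2+2+1+2+1+1+2+6+1+5 = 32, so the proportions are 0.2812, 0.0625, 0.0625, 0.0312, 0.0625, 0.0312, 0.0312, 0.0625, 0.1875, 0.0312, 0.1562 (working shown to 4 dp, full precision carried).
Each pᵢ ln pᵢ term: 0.2812×(-1.2685)=-0.3568, 0.0625×(-2.7726)=-0.1733, 0.0625×(-2.7726)=-0.1733, 0.0312×(-3.4657)=-0.1083, 0.0625×(-2.7726)=-0.1733, 0.0312×(-3.4657)=-0.1083, 0.0312×(-3.4657)=-0.1083, 0.0625×(-2.7726)=-0.1733, 0.1875×(-1.6740)=-0.3139, 0.0312×(-3.4657)=-0.1083, 0.1562×(-1.8563)=-0.2900.
Sum = -2.0871, so H' = 2.09.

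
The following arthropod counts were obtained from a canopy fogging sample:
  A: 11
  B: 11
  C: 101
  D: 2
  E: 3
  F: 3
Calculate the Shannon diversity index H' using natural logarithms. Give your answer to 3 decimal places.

Total N = 11+11+101+2+3+3 = 131, so the proportions are 0.08397, 0.08397, 0.77099, 0.01527, 0.0229, 0.0229 (working shown to 5 dp, full precision carried).
Each pᵢ ln pᵢ term: 0.08397×(-2.47730)=-0.20802, 0.08397×(-2.47730)=-0.20802, 0.77099×(-0.26008)=-0.20052, 0.01527×(-4.18205)=-0.06385, 0.0229×(-3.77659)=-0.08649, 0.0229×(-3.77659)=-0.08649.
Sum = -0.85337, so H' = 0.853.

0.853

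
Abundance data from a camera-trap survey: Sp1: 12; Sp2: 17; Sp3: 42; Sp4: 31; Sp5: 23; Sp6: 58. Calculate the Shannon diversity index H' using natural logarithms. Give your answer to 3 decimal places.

Total N = 12+17+42+31+23+58 = 183, so the proportions are 0.06557, 0.0929, 0.22951, 0.1694, 0.12568, 0.31694 (working shown to 5 dp, full precision carried).
Each pᵢ ln pᵢ term: 0.06557×(-2.72458)=-0.17866, 0.0929×(-2.37627)=-0.22075, 0.22951×(-1.47182)=-0.33779, 0.1694×(-1.77550)=-0.30077, 0.12568×(-2.07399)=-0.26067, 0.31694×(-1.14904)=-0.36418.
Sum = -1.66281, so H' = 1.663.

1.663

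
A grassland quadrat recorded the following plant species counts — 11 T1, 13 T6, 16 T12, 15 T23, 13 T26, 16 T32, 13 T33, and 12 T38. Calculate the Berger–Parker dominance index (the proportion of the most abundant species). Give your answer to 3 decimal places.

Total N = 11+13+16+15+13+16+13+12 = 109, so the proportions are 0.10092, 0.11927, 0.14679, 0.13761, 0.11927, 0.14679, 0.11927, 0.11009 (working shown to 5 dp, full precision carried).
The largest proportion is 0.14679, i.e. d = 0.147 to 3 decimal places.

0.147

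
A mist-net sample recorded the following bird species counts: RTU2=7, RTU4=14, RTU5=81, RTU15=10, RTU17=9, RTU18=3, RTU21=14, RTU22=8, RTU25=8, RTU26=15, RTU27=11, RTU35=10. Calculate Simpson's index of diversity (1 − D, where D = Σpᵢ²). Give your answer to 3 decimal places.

0.785

Total N = 7+14+81+10+9+3+14+8+8+15+11+10 = 190, so the proportions are 0.03684, 0.07368, 0.42632, 0.05263, 0.04737, 0.01579, 0.07368, 0.04211, 0.04211, 0.07895, 0.05789, 0.05263 (working shown to 5 dp, full precision carried).
D = 0.03684² + 0.07368² + 0.42632² + 0.05263² + 0.04737² + 0.01579² + 0.07368² + 0.04211² + 0.04211² + 0.07895² + 0.05789² + 0.05263² = 0.00136 + 0.00543 + 0.18175 + 0.00277 + 0.00224 + 0.00025 + 0.00543 + 0.00177 + 0.00177 + 0.00623 + 0.00335 + 0.00277 = 0.21512.
So 1 − D = 0.78488, i.e. 0.785 to 3 decimal places.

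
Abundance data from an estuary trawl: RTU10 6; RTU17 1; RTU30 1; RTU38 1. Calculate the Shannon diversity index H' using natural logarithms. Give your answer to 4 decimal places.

1.0027

Total N = 6+1+1+1 = 9, so the proportions are 0.666667, 0.111111, 0.111111, 0.111111 (working shown to 6 dp, full precision carried).
Each pᵢ ln pᵢ term: 0.666667×(-0.405465)=-0.270310, 0.111111×(-2.197225)=-0.244136, 0.111111×(-2.197225)=-0.244136, 0.111111×(-2.197225)=-0.244136.
Sum = -1.002718, so H' = 1.0027.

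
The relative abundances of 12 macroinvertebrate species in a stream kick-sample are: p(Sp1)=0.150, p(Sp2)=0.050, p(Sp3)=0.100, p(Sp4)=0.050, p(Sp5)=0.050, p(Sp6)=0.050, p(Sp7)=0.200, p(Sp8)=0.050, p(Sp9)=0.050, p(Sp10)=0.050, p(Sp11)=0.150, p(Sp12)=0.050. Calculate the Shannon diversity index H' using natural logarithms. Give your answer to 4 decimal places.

2.3196

Each pᵢ ln pᵢ term (working shown to 6 dp, full precision carried): 0.15×(-1.897120)=-0.284568, 0.05×(-2.995732)=-0.149787, 0.1×(-2.302585)=-0.230259, 0.05×(-2.995732)=-0.149787, 0.05×(-2.995732)=-0.149787, 0.05×(-2.995732)=-0.149787, 0.2×(-1.609438)=-0.321888, 0.05×(-2.995732)=-0.149787, 0.05×(-2.995732)=-0.149787, 0.05×(-2.995732)=-0.149787, 0.15×(-1.897120)=-0.284568, 0.05×(-2.995732)=-0.149787.
Sum = -2.319575, so H' = 2.3196.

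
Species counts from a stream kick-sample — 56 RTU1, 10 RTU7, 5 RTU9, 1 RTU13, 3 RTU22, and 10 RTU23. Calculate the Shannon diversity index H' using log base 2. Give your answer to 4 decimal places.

1.6092

Total N = 56+10+5+1+3+10 = 85, so the proportions are 0.658824, 0.117647, 0.058824, 0.011765, 0.035294, 0.117647 (working shown to 6 dp, full precision carried).
Each pᵢ log₂ pᵢ term: 0.658824×(-0.602036)=-0.396635, 0.117647×(-3.087463)=-0.363231, 0.058824×(-4.087463)=-0.240439, 0.011765×(-6.409391)=-0.075405, 0.035294×(-4.824428)=-0.170274, 0.117647×(-3.087463)=-0.363231.
Sum = -1.609215, so H' = 1.6092.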